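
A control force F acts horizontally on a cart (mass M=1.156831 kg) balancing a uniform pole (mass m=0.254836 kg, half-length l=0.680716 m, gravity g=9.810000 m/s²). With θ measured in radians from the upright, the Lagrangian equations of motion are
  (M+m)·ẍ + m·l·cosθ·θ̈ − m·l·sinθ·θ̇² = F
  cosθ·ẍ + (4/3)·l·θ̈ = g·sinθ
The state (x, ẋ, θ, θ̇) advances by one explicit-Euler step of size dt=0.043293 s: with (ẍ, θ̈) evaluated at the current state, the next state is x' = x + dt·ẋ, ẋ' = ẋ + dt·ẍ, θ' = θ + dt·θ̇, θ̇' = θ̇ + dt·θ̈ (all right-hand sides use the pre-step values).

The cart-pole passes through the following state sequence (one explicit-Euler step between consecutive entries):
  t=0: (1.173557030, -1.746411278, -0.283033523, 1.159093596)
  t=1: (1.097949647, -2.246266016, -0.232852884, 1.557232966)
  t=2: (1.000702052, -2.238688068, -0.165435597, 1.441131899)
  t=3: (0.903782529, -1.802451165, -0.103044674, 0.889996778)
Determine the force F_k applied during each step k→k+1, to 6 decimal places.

step 0→1:
  ẍ = (ẋ'−ẋ)/dt = (-2.246266016−-1.746411278)/0.043293 = -11.545856
  θ̈ = (θ̇'−θ̇)/dt = (1.557232966−1.159093596)/0.043293 = 9.196391
  sinθ=-0.279270, cosθ=0.960213
  F = (M+m)·ẍ + m·l·cosθ·θ̈ − m·l·sinθ·θ̇² = -16.298904 + 1.531834 − -0.065086 = -14.701984
step 1→2:
  ẍ = (ẋ'−ẋ)/dt = (-2.238688068−-2.246266016)/0.043293 = 0.175039
  θ̈ = (θ̇'−θ̇)/dt = (1.441131899−1.557232966)/0.043293 = -2.681751
  sinθ=-0.230754, cosθ=0.973012
  F = (M+m)·ẍ + m·l·cosθ·θ̈ − m·l·sinθ·θ̇² = 0.247096 + -0.452651 − -0.097070 = -0.108485
step 2→3:
  ẍ = (ẋ'−ẋ)/dt = (-1.802451165−-2.238688068)/0.043293 = 10.076384
  θ̈ = (θ̇'−θ̇)/dt = (0.889996778−1.441131899)/0.043293 = -12.730352
  sinθ=-0.164682, cosθ=0.986347
  F = (M+m)·ẍ + m·l·cosθ·θ̈ − m·l·sinθ·θ̇² = 14.224499 + -2.178195 − -0.059331 = 12.105635

F_0 = -14.701984 N
F_1 = -0.108485 N
F_2 = 12.105635 N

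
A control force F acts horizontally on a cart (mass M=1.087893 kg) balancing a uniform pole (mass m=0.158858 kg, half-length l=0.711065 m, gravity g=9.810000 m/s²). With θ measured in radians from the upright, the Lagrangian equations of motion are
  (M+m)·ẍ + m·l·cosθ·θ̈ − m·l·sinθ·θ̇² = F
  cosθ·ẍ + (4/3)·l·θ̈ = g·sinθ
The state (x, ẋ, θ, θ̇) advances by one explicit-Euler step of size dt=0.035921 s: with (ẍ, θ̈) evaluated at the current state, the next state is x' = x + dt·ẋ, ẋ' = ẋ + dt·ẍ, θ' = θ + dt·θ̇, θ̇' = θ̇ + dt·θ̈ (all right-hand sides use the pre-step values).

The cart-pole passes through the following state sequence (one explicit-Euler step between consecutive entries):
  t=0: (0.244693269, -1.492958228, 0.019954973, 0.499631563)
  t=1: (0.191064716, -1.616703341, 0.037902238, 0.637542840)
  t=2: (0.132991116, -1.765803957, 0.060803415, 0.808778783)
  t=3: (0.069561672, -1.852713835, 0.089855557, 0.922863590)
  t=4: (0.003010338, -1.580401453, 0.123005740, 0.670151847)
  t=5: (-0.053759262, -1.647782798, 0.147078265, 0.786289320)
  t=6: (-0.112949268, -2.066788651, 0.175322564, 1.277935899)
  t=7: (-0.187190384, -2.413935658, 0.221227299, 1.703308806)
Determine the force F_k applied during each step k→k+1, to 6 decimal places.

F_0 = -3.861931 N
F_1 = -4.638657 N
F_2 = -2.662878 N
F_3 = 8.651343 N
F_4 = -1.982455 N
F_5 = -13.023791 N
F_6 = -10.763867 N

step 0→1:
  ẍ = (ẋ'−ẋ)/dt = (-1.616703341−-1.492958228)/0.035921 = -3.444924
  θ̈ = (θ̇'−θ̇)/dt = (0.637542840−0.499631563)/0.035921 = 3.839294
  sinθ=0.019954, cosθ=0.999801
  F = (M+m)·ẍ + m·l·cosθ·θ̈ − m·l·sinθ·θ̇² = -4.294962 + 0.433594 − 0.000563 = -3.861931
step 1→2:
  ẍ = (ẋ'−ẋ)/dt = (-1.765803957−-1.616703341)/0.035921 = -4.150792
  θ̈ = (θ̇'−θ̇)/dt = (0.808778783−0.637542840)/0.035921 = 4.767015
  sinθ=0.037893, cosθ=0.999282
  F = (M+m)·ẍ + m·l·cosθ·θ̈ − m·l·sinθ·θ̇² = -5.175005 + 0.538087 − 0.001740 = -4.638657
step 2→3:
  ẍ = (ẋ'−ẋ)/dt = (-1.852713835−-1.765803957)/0.035921 = -2.419473
  θ̈ = (θ̇'−θ̇)/dt = (0.922863590−0.808778783)/0.035921 = 3.175992
  sinθ=0.060766, cosθ=0.998152
  F = (M+m)·ẍ + m·l·cosθ·θ̈ − m·l·sinθ·θ̇² = -3.016480 + 0.358092 − 0.004490 = -2.662878
step 3→4:
  ẍ = (ẋ'−ẋ)/dt = (-1.580401453−-1.852713835)/0.035921 = 7.580869
  θ̈ = (θ̇'−θ̇)/dt = (0.670151847−0.922863590)/0.035921 = -7.035209
  sinθ=0.089735, cosθ=0.995966
  F = (M+m)·ẍ + m·l·cosθ·θ̈ − m·l·sinθ·θ̇² = 9.451456 + -0.791480 − 0.008633 = 8.651343
step 4→5:
  ẍ = (ẋ'−ẋ)/dt = (-1.647782798−-1.580401453)/0.035921 = -1.875820
  θ̈ = (θ̇'−θ̇)/dt = (0.786289320−0.670151847)/0.035921 = 3.233136
  sinθ=0.122696, cosθ=0.992444
  F = (M+m)·ẍ + m·l·cosθ·θ̈ − m·l·sinθ·θ̇² = -2.338681 + 0.362450 − 0.006224 = -1.982455
step 5→6:
  ẍ = (ẋ'−ẋ)/dt = (-2.066788651−-1.647782798)/0.035921 = -11.664649
  θ̈ = (θ̇'−θ̇)/dt = (1.277935899−0.786289320)/0.035921 = 13.686885
  sinθ=0.146549, cosθ=0.989203
  F = (M+m)·ẍ + m·l·cosθ·θ̈ − m·l·sinθ·θ̇² = -14.542913 + 1.529356 − 0.010234 = -13.023791
step 6→7:
  ẍ = (ẋ'−ẋ)/dt = (-2.413935658−-2.066788651)/0.035921 = -9.664180
  θ̈ = (θ̇'−θ̇)/dt = (1.703308806−1.277935899)/0.035921 = 11.841900
  sinθ=0.174426, cosθ=0.984670
  F = (M+m)·ẍ + m·l·cosθ·θ̈ − m·l·sinθ·θ̇² = -12.048826 + 1.317136 − 0.032177 = -10.763867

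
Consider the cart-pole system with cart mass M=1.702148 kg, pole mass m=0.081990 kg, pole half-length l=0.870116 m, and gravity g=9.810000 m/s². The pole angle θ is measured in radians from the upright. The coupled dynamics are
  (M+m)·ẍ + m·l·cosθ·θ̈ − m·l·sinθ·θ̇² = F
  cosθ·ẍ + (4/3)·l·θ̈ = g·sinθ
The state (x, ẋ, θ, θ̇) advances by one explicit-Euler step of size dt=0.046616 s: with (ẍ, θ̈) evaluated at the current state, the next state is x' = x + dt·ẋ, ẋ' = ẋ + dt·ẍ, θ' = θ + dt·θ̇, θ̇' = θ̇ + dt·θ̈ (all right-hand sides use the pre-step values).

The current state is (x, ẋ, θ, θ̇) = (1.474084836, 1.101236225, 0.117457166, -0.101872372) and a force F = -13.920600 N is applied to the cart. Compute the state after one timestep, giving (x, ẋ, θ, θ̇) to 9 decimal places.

(1.525420064, 0.722823040, 0.112708284, 0.268247195)

sinθ=0.117187275, cosθ=0.993109834
temp = (F + m·l·θ̇²·sinθ)/(M+m) = (-13.920600 + 0.000086762)/1.784138 = -7.802374725
θ̈ = (g·sinθ − cosθ·temp)/(l·(4/3 − m·cos²θ/(M+m))) = 7.939753888
ẍ = temp − m·l·θ̈·cosθ/(M+m) = -8.117667429
Euler: x'=1.474084836+0.046616·1.101236225=1.525420064, ẋ'=1.101236225+0.046616·-8.117667429=0.722823040
       θ'=0.117457166+0.046616·-0.101872372=0.112708284, θ̇'=-0.101872372+0.046616·7.939753888=0.268247195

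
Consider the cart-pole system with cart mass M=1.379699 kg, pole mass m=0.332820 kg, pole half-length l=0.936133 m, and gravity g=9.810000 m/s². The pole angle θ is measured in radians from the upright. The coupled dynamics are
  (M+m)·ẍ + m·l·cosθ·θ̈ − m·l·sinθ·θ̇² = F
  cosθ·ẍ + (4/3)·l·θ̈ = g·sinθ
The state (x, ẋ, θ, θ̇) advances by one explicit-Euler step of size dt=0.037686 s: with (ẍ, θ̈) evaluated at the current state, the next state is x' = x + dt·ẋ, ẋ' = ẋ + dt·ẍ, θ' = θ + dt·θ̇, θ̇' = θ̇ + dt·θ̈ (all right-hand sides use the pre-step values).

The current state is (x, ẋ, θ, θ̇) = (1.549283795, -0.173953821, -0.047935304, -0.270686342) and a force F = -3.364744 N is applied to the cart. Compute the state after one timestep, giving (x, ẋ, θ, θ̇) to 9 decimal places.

(1.542728171, -0.257609482, -0.058136389, -0.217933671)

sinθ=-0.047916949, cosθ=0.998851323
temp = (F + m·l·θ̇²·sinθ)/(M+m) = (-3.364744 + -0.001093878)/1.712519 = -1.965430969
θ̈ = (g·sinθ − cosθ·temp)/(l·(4/3 − m·cos²θ/(M+m))) = 1.399794904
ẍ = temp − m·l·θ̈·cosθ/(M+m) = -2.219807377
Euler: x'=1.549283795+0.037686·-0.173953821=1.542728171, ẋ'=-0.173953821+0.037686·-2.219807377=-0.257609482
       θ'=-0.047935304+0.037686·-0.270686342=-0.058136389, θ̇'=-0.270686342+0.037686·1.399794904=-0.217933671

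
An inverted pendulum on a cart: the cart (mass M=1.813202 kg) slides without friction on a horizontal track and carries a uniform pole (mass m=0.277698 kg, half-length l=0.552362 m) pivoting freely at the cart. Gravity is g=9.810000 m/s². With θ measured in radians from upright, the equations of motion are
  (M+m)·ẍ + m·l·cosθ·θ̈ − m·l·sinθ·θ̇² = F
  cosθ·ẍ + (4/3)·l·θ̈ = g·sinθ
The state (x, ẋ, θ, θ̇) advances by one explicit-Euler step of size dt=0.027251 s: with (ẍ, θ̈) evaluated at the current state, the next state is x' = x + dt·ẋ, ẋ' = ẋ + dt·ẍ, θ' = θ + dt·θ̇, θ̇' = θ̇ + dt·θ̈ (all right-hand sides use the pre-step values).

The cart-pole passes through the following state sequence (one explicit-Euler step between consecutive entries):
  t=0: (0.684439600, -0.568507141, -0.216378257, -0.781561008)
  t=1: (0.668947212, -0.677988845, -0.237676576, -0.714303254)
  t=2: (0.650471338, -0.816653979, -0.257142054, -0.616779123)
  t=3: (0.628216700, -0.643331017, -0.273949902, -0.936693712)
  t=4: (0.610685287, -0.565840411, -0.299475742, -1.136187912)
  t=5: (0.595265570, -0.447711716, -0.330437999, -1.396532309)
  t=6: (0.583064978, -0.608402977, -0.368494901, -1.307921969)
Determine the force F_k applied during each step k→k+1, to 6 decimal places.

step 0→1:
  ẍ = (ẋ'−ẋ)/dt = (-0.677988845−-0.568507141)/0.027251 = -4.017530
  θ̈ = (θ̇'−θ̇)/dt = (-0.714303254−-0.781561008)/0.027251 = 2.468084
  sinθ=-0.214694, cosθ=0.976681
  F = (M+m)·ẍ + m·l·cosθ·θ̈ − m·l·sinθ·θ̇² = -8.400253 + 0.369751 − -0.020116 = -8.010386
step 1→2:
  ẍ = (ẋ'−ẋ)/dt = (-0.816653979−-0.677988845)/0.027251 = -5.088442
  θ̈ = (θ̇'−θ̇)/dt = (-0.616779123−-0.714303254)/0.027251 = 3.578736
  sinθ=-0.235445, cosθ=0.971888
  F = (M+m)·ẍ + m·l·cosθ·θ̈ − m·l·sinθ·θ̇² = -10.639423 + 0.533510 − -0.018427 = -10.087487
step 2→3:
  ẍ = (ẋ'−ẋ)/dt = (-0.643331017−-0.816653979)/0.027251 = 6.360242
  θ̈ = (θ̇'−θ̇)/dt = (-0.936693712−-0.616779123)/0.027251 = -11.739554
  sinθ=-0.254318, cosθ=0.967121
  F = (M+m)·ẍ + m·l·cosθ·θ̈ − m·l·sinθ·θ̇² = 13.298631 + -1.741522 − -0.014840 = 11.571949
step 3→4:
  ẍ = (ẋ'−ẋ)/dt = (-0.565840411−-0.643331017)/0.027251 = 2.843588
  θ̈ = (θ̇'−θ̇)/dt = (-1.136187912−-0.936693712)/0.027251 = -7.320619
  sinθ=-0.270536, cosθ=0.962710
  F = (M+m)·ẍ + m·l·cosθ·θ̈ − m·l·sinθ·θ̇² = 5.945657 + -1.081035 − -0.036410 = 4.901032
step 4→5:
  ẍ = (ẋ'−ẋ)/dt = (-0.447711716−-0.565840411)/0.027251 = 4.334839
  θ̈ = (θ̇'−θ̇)/dt = (-1.396532309−-1.136187912)/0.027251 = -9.553572
  sinθ=-0.295019, cosθ=0.955491
  F = (M+m)·ẍ + m·l·cosθ·θ̈ − m·l·sinθ·θ̇² = 9.063715 + -1.400197 − -0.058418 = 7.721936
step 5→6:
  ẍ = (ẋ'−ẋ)/dt = (-0.608402977−-0.447711716)/0.027251 = -5.896711
  θ̈ = (θ̇'−θ̇)/dt = (-1.307921969−-1.396532309)/0.027251 = 3.251636
  sinθ=-0.324457, cosθ=0.945900
  F = (M+m)·ẍ + m·l·cosθ·θ̈ − m·l·sinθ·θ̇² = -12.329432 + 0.471785 − -0.097064 = -11.760584

F_0 = -8.010386 N
F_1 = -10.087487 N
F_2 = 11.571949 N
F_3 = 4.901032 N
F_4 = 7.721936 N
F_5 = -11.760584 N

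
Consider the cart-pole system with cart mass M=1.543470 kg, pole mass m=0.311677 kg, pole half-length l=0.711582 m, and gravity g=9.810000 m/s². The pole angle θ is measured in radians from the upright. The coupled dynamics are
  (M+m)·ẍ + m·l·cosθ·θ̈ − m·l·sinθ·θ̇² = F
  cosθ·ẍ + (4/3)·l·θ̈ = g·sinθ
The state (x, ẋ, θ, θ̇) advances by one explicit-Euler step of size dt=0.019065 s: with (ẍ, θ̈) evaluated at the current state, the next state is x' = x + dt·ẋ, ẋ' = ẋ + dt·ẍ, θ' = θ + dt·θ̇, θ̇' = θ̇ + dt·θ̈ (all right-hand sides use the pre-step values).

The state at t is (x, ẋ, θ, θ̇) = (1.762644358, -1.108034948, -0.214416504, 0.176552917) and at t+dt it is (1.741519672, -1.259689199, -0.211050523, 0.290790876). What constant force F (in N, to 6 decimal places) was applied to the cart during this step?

ẍ = (ẋ'−ẋ)/dt = (-1.259689199−-1.108034948)/0.019065 = -7.954590
θ̈ = (θ̇'−θ̇)/dt = (0.290790876−0.176552917)/0.019065 = 5.992025
sinθ=-0.212777, cosθ=0.977101
F = (M+m)·ẍ + m·l·cosθ·θ̈ − m·l·sinθ·θ̇² = -14.756933 + 1.298502 − -0.001471 = -13.456960

F = -13.456960 N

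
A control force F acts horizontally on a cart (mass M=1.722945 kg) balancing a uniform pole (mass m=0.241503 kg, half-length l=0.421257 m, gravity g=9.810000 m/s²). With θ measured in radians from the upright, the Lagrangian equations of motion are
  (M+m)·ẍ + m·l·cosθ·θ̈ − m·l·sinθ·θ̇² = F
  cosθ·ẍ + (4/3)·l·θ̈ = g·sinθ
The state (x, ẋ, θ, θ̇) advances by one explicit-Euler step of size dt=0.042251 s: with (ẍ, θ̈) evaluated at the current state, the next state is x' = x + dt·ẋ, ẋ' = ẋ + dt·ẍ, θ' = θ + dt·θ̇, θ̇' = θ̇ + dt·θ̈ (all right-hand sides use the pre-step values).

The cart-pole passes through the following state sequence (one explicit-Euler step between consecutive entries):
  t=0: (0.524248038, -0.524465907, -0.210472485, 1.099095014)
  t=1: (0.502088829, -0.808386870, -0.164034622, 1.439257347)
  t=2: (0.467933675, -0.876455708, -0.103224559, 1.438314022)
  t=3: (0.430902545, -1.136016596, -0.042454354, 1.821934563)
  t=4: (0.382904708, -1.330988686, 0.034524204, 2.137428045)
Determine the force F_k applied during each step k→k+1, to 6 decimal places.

step 0→1:
  ẍ = (ẋ'−ẋ)/dt = (-0.808386870−-0.524465907)/0.042251 = -6.719864
  θ̈ = (θ̇'−θ̇)/dt = (1.439257347−1.099095014)/0.042251 = 8.050989
  sinθ=-0.208922, cosθ=0.977932
  F = (M+m)·ẍ + m·l·cosθ·θ̈ − m·l·sinθ·θ̇² = -13.200823 + 0.800991 − -0.025676 = -12.374156
step 1→2:
  ẍ = (ẋ'−ẋ)/dt = (-0.876455708−-0.808386870)/0.042251 = -1.611059
  θ̈ = (θ̇'−θ̇)/dt = (1.438314022−1.439257347)/0.042251 = -0.022327
  sinθ=-0.163300, cosθ=0.986576
  F = (M+m)·ẍ + m·l·cosθ·θ̈ − m·l·sinθ·θ̇² = -3.164841 + -0.002241 − -0.034414 = -3.132668
step 2→3:
  ẍ = (ẋ'−ẋ)/dt = (-1.136016596−-0.876455708)/0.042251 = -6.143308
  θ̈ = (θ̇'−θ̇)/dt = (1.821934563−1.438314022)/0.042251 = 9.079561
  sinθ=-0.103041, cosθ=0.994677
  F = (M+m)·ẍ + m·l·cosθ·θ̈ − m·l·sinθ·θ̇² = -12.068208 + 0.918791 − -0.021686 = -11.127731
step 3→4:
  ẍ = (ẋ'−ẋ)/dt = (-1.330988686−-1.136016596)/0.042251 = -4.614615
  θ̈ = (θ̇'−θ̇)/dt = (2.137428045−1.821934563)/0.042251 = 7.467125
  sinθ=-0.042442, cosθ=0.999099
  F = (M+m)·ẍ + m·l·cosθ·θ̈ − m·l·sinθ·θ̇² = -9.065171 + 0.758982 − -0.014333 = -8.291856

F_0 = -12.374156 N
F_1 = -3.132668 N
F_2 = -11.127731 N
F_3 = -8.291856 N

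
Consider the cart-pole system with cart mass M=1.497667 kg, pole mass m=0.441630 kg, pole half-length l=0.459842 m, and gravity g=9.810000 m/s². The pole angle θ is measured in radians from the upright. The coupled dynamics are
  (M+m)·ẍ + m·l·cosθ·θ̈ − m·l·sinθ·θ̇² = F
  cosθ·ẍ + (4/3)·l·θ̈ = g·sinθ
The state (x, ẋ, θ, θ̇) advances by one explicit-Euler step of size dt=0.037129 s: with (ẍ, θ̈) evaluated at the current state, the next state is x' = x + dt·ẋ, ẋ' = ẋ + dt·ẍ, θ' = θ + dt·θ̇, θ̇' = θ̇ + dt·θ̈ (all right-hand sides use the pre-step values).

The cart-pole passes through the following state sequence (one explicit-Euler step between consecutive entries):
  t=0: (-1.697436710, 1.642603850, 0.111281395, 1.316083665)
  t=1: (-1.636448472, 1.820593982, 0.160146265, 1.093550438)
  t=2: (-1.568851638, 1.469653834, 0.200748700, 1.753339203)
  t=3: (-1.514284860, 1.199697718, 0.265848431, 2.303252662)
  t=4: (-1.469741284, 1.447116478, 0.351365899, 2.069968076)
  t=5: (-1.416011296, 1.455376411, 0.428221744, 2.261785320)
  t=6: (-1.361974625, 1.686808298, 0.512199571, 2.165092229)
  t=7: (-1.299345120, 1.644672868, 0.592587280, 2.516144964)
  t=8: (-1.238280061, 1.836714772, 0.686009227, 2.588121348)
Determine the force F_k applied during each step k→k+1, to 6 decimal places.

step 0→1:
  ẍ = (ẋ'−ẋ)/dt = (1.820593982−1.642603850)/0.037129 = 4.793830
  θ̈ = (θ̇'−θ̇)/dt = (1.093550438−1.316083665)/0.037129 = -5.993515
  sinθ=0.111052, cosθ=0.993815
  F = (M+m)·ẍ + m·l·cosθ·θ̈ − m·l·sinθ·θ̇² = 9.296661 + -1.209635 − 0.039063 = 8.047964
step 1→2:
  ẍ = (ẋ'−ẋ)/dt = (1.469653834−1.820593982)/0.037129 = -9.451915
  θ̈ = (θ̇'−θ̇)/dt = (1.753339203−1.093550438)/0.037129 = 17.770173
  sinθ=0.159463, cosθ=0.987204
  F = (M+m)·ẍ + m·l·cosθ·θ̈ − m·l·sinθ·θ̇² = -18.330070 + 3.562589 − 0.038726 = -14.806207
step 2→3:
  ẍ = (ẋ'−ẋ)/dt = (1.199697718−1.469653834)/0.037129 = -7.270762
  θ̈ = (θ̇'−θ̇)/dt = (2.303252662−1.753339203)/0.037129 = 14.810888
  sinθ=0.199403, cosθ=0.979918
  F = (M+m)·ẍ + m·l·cosθ·θ̈ − m·l·sinθ·θ̇² = -14.100167 + 2.947392 − 0.124489 = -11.277264
step 3→4:
  ẍ = (ẋ'−ẋ)/dt = (1.447116478−1.199697718)/0.037129 = 6.663760
  θ̈ = (θ̇'−θ̇)/dt = (2.069968076−2.303252662)/0.037129 = -6.283083
  sinθ=0.262728, cosθ=0.964870
  F = (M+m)·ẍ + m·l·cosθ·θ̈ − m·l·sinθ·θ̇² = 12.923011 + -1.231144 − 0.283046 = 11.408821
step 4→5:
  ẍ = (ẋ'−ẋ)/dt = (1.455376411−1.447116478)/0.037129 = 0.222466
  θ̈ = (θ̇'−θ̇)/dt = (2.261785320−2.069968076)/0.037129 = 5.166238
  sinθ=0.344181, cosθ=0.938903
  F = (M+m)·ẍ + m·l·cosθ·θ̈ − m·l·sinθ·θ̇² = 0.431427 + 0.985060 − 0.299489 = 1.116998
step 5→6:
  ẍ = (ẋ'−ẋ)/dt = (1.686808298−1.455376411)/0.037129 = 6.233184
  θ̈ = (θ̇'−θ̇)/dt = (2.165092229−2.261785320)/0.037129 = -2.604247
  sinθ=0.415254, cosθ=0.909706
  F = (M+m)·ẍ + m·l·cosθ·θ̈ − m·l·sinθ·θ̇² = 12.087995 + -0.481117 − 0.431403 = 11.175475
step 6→7:
  ẍ = (ẋ'−ẋ)/dt = (1.644672868−1.686808298)/0.037129 = -1.134839
  θ̈ = (θ̇'−θ̇)/dt = (2.516144964−2.165092229)/0.037129 = 9.454947
  sinθ=0.490096, cosθ=0.871669
  F = (M+m)·ẍ + m·l·cosθ·θ̈ − m·l·sinθ·θ̇² = -2.200789 + 1.673700 − 0.466553 = -0.993642
step 7→8:
  ẍ = (ẋ'−ẋ)/dt = (1.836714772−1.644672868)/0.037129 = 5.172289
  θ̈ = (θ̇'−θ̇)/dt = (2.588121348−2.516144964)/0.037129 = 1.938549
  sinθ=0.558509, cosθ=0.829498
  F = (M+m)·ẍ + m·l·cosθ·θ̈ − m·l·sinθ·θ̇² = 10.030604 + 0.326557 − 0.718073 = 9.639088

F_0 = 8.047964 N
F_1 = -14.806207 N
F_2 = -11.277264 N
F_3 = 11.408821 N
F_4 = 1.116998 N
F_5 = 11.175475 N
F_6 = -0.993642 N
F_7 = 9.639088 N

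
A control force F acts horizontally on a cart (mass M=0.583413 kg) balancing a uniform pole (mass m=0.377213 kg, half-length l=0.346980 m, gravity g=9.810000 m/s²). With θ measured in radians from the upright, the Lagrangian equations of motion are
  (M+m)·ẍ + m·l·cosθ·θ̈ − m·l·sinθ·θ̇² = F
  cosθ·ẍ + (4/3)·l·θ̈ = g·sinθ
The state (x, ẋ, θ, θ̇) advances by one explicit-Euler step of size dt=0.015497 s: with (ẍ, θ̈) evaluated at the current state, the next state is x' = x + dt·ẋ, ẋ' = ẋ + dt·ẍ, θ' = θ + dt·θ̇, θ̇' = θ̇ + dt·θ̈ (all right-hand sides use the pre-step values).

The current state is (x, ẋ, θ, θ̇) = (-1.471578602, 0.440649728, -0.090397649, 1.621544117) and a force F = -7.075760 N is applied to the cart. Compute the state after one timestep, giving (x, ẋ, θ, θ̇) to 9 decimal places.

sinθ=-0.090274582, cosθ=0.995916914
temp = (F + m·l·θ̇²·sinθ)/(M+m) = (-7.075760 + -0.031068059)/0.960626 = -7.398121703
θ̈ = (g·sinθ − cosθ·temp)/(l·(4/3 − m·cos²θ/(M+m))) = 19.793328537
ẍ = temp − m·l·θ̈·cosθ/(M+m) = -10.083952806
Euler: x'=-1.471578602+0.015497·0.440649728=-1.464749853, ẋ'=0.440649728+0.015497·-10.083952806=0.284378711
       θ'=-0.090397649+0.015497·1.621544117=-0.065268580, θ̇'=1.621544117+0.015497·19.793328537=1.928281329

(-1.464749853, 0.284378711, -0.065268580, 1.928281329)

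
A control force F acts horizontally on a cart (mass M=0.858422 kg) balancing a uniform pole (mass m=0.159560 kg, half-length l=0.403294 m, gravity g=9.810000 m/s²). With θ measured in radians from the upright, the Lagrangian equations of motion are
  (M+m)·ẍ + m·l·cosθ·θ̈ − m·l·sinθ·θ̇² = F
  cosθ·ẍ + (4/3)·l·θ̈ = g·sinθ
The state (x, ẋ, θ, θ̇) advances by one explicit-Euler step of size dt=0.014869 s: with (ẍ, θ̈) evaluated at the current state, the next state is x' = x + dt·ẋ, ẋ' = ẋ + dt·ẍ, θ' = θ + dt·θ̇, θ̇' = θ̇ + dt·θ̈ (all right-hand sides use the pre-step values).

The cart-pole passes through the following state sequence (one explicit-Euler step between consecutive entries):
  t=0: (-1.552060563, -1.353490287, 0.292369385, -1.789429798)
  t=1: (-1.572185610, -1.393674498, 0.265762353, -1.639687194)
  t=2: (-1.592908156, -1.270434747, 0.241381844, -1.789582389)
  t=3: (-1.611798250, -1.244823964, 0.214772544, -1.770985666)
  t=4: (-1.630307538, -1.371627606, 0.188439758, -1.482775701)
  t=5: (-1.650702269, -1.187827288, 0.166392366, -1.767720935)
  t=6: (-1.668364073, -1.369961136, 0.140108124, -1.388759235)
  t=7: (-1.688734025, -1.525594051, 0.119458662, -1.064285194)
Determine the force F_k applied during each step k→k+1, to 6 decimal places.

step 0→1:
  ẍ = (ẋ'−ẋ)/dt = (-1.393674498−-1.353490287)/0.014869 = -2.702550
  θ̈ = (θ̇'−θ̇)/dt = (-1.639687194−-1.789429798)/0.014869 = 10.070792
  sinθ=0.288222, cosθ=0.957564
  F = (M+m)·ẍ + m·l·cosθ·θ̈ − m·l·sinθ·θ̇² = -2.751147 + 0.620550 − 0.059388 = -2.189985
step 1→2:
  ẍ = (ẋ'−ẋ)/dt = (-1.270434747−-1.393674498)/0.014869 = 8.288369
  θ̈ = (θ̇'−θ̇)/dt = (-1.789582389−-1.639687194)/0.014869 = -10.081054
  sinθ=0.262645, cosθ=0.964893
  F = (M+m)·ẍ + m·l·cosθ·θ̈ − m·l·sinθ·θ̇² = 8.437410 + -0.625937 − 0.045440 = 7.766033
step 2→3:
  ẍ = (ẋ'−ẋ)/dt = (-1.244823964−-1.270434747)/0.014869 = 1.722428
  θ̈ = (θ̇'−θ̇)/dt = (-1.770985666−-1.789582389)/0.014869 = 1.250704
  sinθ=0.239045, cosθ=0.971009
  F = (M+m)·ẍ + m·l·cosθ·θ̈ − m·l·sinθ·θ̇² = 1.753401 + 0.078149 − 0.049264 = 1.782286
step 3→4:
  ẍ = (ẋ'−ẋ)/dt = (-1.371627606−-1.244823964)/0.014869 = -8.528054
  θ̈ = (θ̇'−θ̇)/dt = (-1.482775701−-1.770985666)/0.014869 = 19.383278
  sinθ=0.213125, cosθ=0.977025
  F = (M+m)·ẍ + m·l·cosθ·θ̈ − m·l·sinθ·θ̇² = -8.681406 + 1.218649 − 0.043014 = -7.505771
step 4→5:
  ẍ = (ẋ'−ẋ)/dt = (-1.187827288−-1.371627606)/0.014869 = 12.361310
  θ̈ = (θ̇'−θ̇)/dt = (-1.767720935−-1.482775701)/0.014869 = -19.163712
  sinθ=0.187327, cosθ=0.982298
  F = (M+m)·ẍ + m·l·cosθ·θ̈ − m·l·sinθ·θ̇² = 12.583591 + -1.211347 − 0.026503 = 11.345741
step 5→6:
  ẍ = (ẋ'−ẋ)/dt = (-1.369961136−-1.187827288)/0.014869 = -12.249233
  θ̈ = (θ̇'−θ̇)/dt = (-1.388759235−-1.767720935)/0.014869 = 25.486697
  sinθ=0.165626, cosθ=0.986189
  F = (M+m)·ẍ + m·l·cosθ·θ̈ − m·l·sinθ·θ̇² = -12.469499 + 1.617407 − 0.033304 = -10.885396
step 6→7:
  ẍ = (ẋ'−ẋ)/dt = (-1.525594051−-1.369961136)/0.014869 = -10.466939
  θ̈ = (θ̇'−θ̇)/dt = (-1.064285194−-1.388759235)/0.014869 = 21.822183
  sinθ=0.139650, cosθ=0.990201
  F = (M+m)·ẍ + m·l·cosθ·θ̈ − m·l·sinθ·θ̇² = -10.655155 + 1.390488 − 0.017332 = -9.281999

F_0 = -2.189985 N
F_1 = 7.766033 N
F_2 = 1.782286 N
F_3 = -7.505771 N
F_4 = 11.345741 N
F_5 = -10.885396 N
F_6 = -9.281999 N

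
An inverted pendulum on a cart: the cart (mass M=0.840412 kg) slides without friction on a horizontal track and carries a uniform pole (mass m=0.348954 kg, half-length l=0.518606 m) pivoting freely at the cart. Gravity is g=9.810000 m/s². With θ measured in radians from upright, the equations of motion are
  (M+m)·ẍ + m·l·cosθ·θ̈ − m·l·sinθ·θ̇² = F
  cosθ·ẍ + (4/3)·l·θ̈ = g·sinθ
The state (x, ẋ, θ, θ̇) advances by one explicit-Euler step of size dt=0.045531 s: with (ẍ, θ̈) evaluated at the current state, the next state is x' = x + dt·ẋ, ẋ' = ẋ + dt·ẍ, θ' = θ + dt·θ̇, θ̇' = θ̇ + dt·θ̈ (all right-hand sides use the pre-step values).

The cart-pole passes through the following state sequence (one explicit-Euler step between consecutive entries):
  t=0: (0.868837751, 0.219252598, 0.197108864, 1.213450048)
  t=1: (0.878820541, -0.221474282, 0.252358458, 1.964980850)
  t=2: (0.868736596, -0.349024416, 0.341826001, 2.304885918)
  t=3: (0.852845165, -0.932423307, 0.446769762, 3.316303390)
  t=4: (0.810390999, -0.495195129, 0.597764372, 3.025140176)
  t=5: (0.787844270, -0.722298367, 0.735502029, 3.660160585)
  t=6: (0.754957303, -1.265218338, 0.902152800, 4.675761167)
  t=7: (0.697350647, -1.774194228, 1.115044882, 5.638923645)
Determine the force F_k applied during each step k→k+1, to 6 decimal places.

F_0 = -8.635672 N
F_1 = -2.198138 N
F_2 = -11.774437 N
F_3 = 9.517733 N
F_4 = -4.778172 N
F_5 = -12.815744 N
F_6 = -14.026836 N

step 0→1:
  ẍ = (ẋ'−ẋ)/dt = (-0.221474282−0.219252598)/0.045531 = -9.679710
  θ̈ = (θ̇'−θ̇)/dt = (1.964980850−1.213450048)/0.045531 = 16.505915
  sinθ=0.195835, cosθ=0.980637
  F = (M+m)·ẍ + m·l·cosθ·θ̈ − m·l·sinθ·θ̇² = -11.512718 + 2.929230 − 0.052184 = -8.635672
step 1→2:
  ẍ = (ẋ'−ẋ)/dt = (-0.349024416−-0.221474282)/0.045531 = -2.801391
  θ̈ = (θ̇'−θ̇)/dt = (2.304885918−1.964980850)/0.045531 = 7.465355
  sinθ=0.249688, cosθ=0.968326
  F = (M+m)·ẍ + m·l·cosθ·θ̈ − m·l·sinθ·θ̇² = -3.331879 + 1.308211 − 0.174470 = -2.198138
step 2→3:
  ẍ = (ẋ'−ẋ)/dt = (-0.932423307−-0.349024416)/0.045531 = -12.813224
  θ̈ = (θ̇'−θ̇)/dt = (3.316303390−2.304885918)/0.045531 = 22.213821
  sinθ=0.335208, cosθ=0.942144
  F = (M+m)·ẍ + m·l·cosθ·θ̈ − m·l·sinθ·θ̇² = -15.239613 + 3.787445 − 0.322269 = -11.774437
step 3→4:
  ẍ = (ẋ'−ẋ)/dt = (-0.495195129−-0.932423307)/0.045531 = 9.602868
  θ̈ = (θ̇'−θ̇)/dt = (3.025140176−3.316303390)/0.045531 = -6.394835
  sinθ=0.432055, cosθ=0.901847
  F = (M+m)·ẍ + m·l·cosθ·θ̈ − m·l·sinθ·θ̇² = 11.421325 + -1.043682 − 0.859910 = 9.517733
step 4→5:
  ẍ = (ẋ'−ẋ)/dt = (-0.722298367−-0.495195129)/0.045531 = -4.987882
  θ̈ = (θ̇'−θ̇)/dt = (3.660160585−3.025140176)/0.045531 = 13.946990
  sinθ=0.562796, cosθ=0.826596
  F = (M+m)·ẍ + m·l·cosθ·θ̈ − m·l·sinθ·θ̇² = -5.932417 + 2.086313 − 0.932068 = -4.778172
step 5→6:
  ẍ = (ẋ'−ẋ)/dt = (-1.265218338−-0.722298367)/0.045531 = -11.924183
  θ̈ = (θ̇'−θ̇)/dt = (4.675761167−3.660160585)/0.045531 = 22.305695
  sinθ=0.670959, cosθ=0.741494
  F = (M+m)·ẍ + m·l·cosθ·θ̈ − m·l·sinθ·θ̇² = -14.182218 + 2.993154 − 1.626681 = -12.815744
step 6→7:
  ẍ = (ẋ'−ẋ)/dt = (-1.774194228−-1.265218338)/0.045531 = -11.178667
  θ̈ = (θ̇'−θ̇)/dt = (5.638923645−4.675761167)/0.045531 = 21.153994
  sinθ=0.784663, cosθ=0.619922
  F = (M+m)·ẍ + m·l·cosθ·θ̈ − m·l·sinθ·θ̇² = -13.295527 + 2.373205 − 3.104515 = -14.026836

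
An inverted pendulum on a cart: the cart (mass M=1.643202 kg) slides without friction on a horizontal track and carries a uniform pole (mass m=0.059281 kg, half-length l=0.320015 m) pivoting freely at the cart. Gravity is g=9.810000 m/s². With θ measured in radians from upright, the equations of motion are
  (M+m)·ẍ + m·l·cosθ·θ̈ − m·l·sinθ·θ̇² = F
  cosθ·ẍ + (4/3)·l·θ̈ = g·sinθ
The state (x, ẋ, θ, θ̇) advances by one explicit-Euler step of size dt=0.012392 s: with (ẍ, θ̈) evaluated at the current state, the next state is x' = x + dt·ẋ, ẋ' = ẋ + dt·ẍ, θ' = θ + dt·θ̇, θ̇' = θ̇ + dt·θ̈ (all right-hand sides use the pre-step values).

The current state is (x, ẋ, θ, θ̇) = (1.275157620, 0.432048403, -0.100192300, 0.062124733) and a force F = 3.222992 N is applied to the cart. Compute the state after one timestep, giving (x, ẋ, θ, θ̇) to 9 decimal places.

sinθ=-0.100024754, cosθ=0.994984949
temp = (F + m·l·θ̇²·sinθ)/(M+m) = (3.222992 + -0.000007324)/1.702483 = 1.893108287
θ̈ = (g·sinθ − cosθ·temp)/(l·(4/3 − m·cos²θ/(M+m))) = -6.892389623
ẍ = temp − m·l·θ̈·cosθ/(M+m) = 1.969525185
Euler: x'=1.275157620+0.012392·0.432048403=1.280511564, ẋ'=0.432048403+0.012392·1.969525185=0.456454759
       θ'=-0.100192300+0.012392·0.062124733=-0.099422450, θ̇'=0.062124733+0.012392·-6.892389623=-0.023285759

(1.280511564, 0.456454759, -0.099422450, -0.023285759)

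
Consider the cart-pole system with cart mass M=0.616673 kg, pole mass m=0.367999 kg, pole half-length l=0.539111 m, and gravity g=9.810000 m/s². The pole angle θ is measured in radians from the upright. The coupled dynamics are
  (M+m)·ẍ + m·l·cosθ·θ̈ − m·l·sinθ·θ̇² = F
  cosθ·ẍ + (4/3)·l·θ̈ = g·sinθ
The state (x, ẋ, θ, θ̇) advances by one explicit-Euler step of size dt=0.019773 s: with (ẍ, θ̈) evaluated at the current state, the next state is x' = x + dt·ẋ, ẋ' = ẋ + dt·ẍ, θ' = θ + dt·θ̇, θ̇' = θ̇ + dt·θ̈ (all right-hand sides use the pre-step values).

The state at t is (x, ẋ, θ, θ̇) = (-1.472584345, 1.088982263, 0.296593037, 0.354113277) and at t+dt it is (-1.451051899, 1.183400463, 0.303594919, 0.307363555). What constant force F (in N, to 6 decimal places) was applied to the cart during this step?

ẍ = (ẋ'−ẋ)/dt = (1.183400463−1.088982263)/0.019773 = 4.775107
θ̈ = (θ̇'−θ̇)/dt = (0.307363555−0.354113277)/0.019773 = -2.364321
sinθ=0.292264, cosθ=0.956338
F = (M+m)·ẍ + m·l·cosθ·θ̈ − m·l·sinθ·θ̇² = 4.701915 + -0.448583 − 0.007271 = 4.246061

F = 4.246061 N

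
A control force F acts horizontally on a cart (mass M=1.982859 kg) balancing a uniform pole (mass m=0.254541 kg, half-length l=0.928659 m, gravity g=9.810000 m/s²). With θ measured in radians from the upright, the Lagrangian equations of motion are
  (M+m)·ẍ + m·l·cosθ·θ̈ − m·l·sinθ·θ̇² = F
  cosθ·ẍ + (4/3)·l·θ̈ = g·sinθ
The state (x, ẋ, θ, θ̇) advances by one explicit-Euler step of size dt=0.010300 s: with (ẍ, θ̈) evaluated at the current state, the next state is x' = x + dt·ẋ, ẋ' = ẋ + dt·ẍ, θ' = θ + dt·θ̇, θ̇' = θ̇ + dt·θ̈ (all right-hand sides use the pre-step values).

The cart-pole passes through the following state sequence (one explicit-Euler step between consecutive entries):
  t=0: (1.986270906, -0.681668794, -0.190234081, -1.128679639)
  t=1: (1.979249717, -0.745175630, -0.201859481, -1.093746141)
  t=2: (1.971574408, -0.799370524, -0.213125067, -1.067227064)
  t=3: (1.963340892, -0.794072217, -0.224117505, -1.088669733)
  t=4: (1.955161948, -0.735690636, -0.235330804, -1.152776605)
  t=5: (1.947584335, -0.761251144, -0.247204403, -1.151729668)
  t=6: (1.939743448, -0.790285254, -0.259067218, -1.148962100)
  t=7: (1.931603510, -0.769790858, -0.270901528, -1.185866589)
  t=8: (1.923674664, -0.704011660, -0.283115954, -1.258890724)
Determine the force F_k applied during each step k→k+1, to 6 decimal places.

step 0→1:
  ẍ = (ẋ'−ẋ)/dt = (-0.745175630−-0.681668794)/0.010300 = -6.165712
  θ̈ = (θ̇'−θ̇)/dt = (-1.093746141−-1.128679639)/0.010300 = 3.391602
  sinθ=-0.189089, cosθ=0.981960
  F = (M+m)·ẍ + m·l·cosθ·θ̈ − m·l·sinθ·θ̇² = -13.795164 + 0.787250 − -0.056940 = -12.950974
step 1→2:
  ẍ = (ẋ'−ẋ)/dt = (-0.799370524−-0.745175630)/0.010300 = -5.261640
  θ̈ = (θ̇'−θ̇)/dt = (-1.067227064−-1.093746141)/0.010300 = 2.574668
  sinθ=-0.200491, cosθ=0.979695
  F = (M+m)·ẍ + m·l·cosθ·θ̈ − m·l·sinθ·θ̇² = -11.772394 + 0.596247 − -0.056695 = -11.119452
step 2→3:
  ẍ = (ẋ'−ẋ)/dt = (-0.794072217−-0.799370524)/0.010300 = 0.514399
  θ̈ = (θ̇'−θ̇)/dt = (-1.088669733−-1.067227064)/0.010300 = -2.081813
  sinθ=-0.211515, cosθ=0.977375
  F = (M+m)·ẍ + m·l·cosθ·θ̈ − m·l·sinθ·θ̇² = 1.150916 + -0.480969 − -0.056947 = 0.726894
step 3→4:
  ẍ = (ẋ'−ẋ)/dt = (-0.735690636−-0.794072217)/0.010300 = 5.668115
  θ̈ = (θ̇'−θ̇)/dt = (-1.152776605−-1.088669733)/0.010300 = -6.223968
  sinθ=-0.222246, cosθ=0.974991
  F = (M+m)·ẍ + m·l·cosθ·θ̈ − m·l·sinθ·θ̇² = 12.681840 + -1.434438 − -0.062264 = 11.309666
step 4→5:
  ẍ = (ẋ'−ẋ)/dt = (-0.761251144−-0.735690636)/0.010300 = -2.481603
  θ̈ = (θ̇'−θ̇)/dt = (-1.151729668−-1.152776605)/0.010300 = 0.101644
  sinθ=-0.233165, cosθ=0.972437
  F = (M+m)·ẍ + m·l·cosθ·θ̈ − m·l·sinθ·θ̇² = -5.552338 + 0.023365 − -0.073243 = -5.455730
step 5→6:
  ẍ = (ẋ'−ẋ)/dt = (-0.790285254−-0.761251144)/0.010300 = -2.818846
  θ̈ = (θ̇'−θ̇)/dt = (-1.148962100−-1.151729668)/0.010300 = 0.268696
  sinθ=-0.244694, cosθ=0.969600
  F = (M+m)·ẍ + m·l·cosθ·θ̈ − m·l·sinθ·θ̇² = -6.306885 + 0.061584 − -0.076725 = -6.168576
step 6→7:
  ẍ = (ẋ'−ẋ)/dt = (-0.769790858−-0.790285254)/0.010300 = 1.989747
  θ̈ = (θ̇'−θ̇)/dt = (-1.185866589−-1.148962100)/0.010300 = -3.582960
  sinθ=-0.256179, cosθ=0.966629
  F = (M+m)·ẍ + m·l·cosθ·θ̈ − m·l·sinθ·θ̇² = 4.451860 + -0.818683 − -0.079941 = 3.713118
step 7→8:
  ẍ = (ẋ'−ẋ)/dt = (-0.704011660−-0.769790858)/0.010300 = 6.386330
  θ̈ = (θ̇'−θ̇)/dt = (-1.258890724−-1.185866589)/0.010300 = -7.089722
  sinθ=-0.267600, cosθ=0.963530
  F = (M+m)·ẍ + m·l·cosθ·θ̈ − m·l·sinθ·θ̇² = 14.288774 + -1.614762 − -0.088955 = 12.762968

F_0 = -12.950974 N
F_1 = -11.119452 N
F_2 = 0.726894 N
F_3 = 11.309666 N
F_4 = -5.455730 N
F_5 = -6.168576 N
F_6 = 3.713118 N
F_7 = 12.762968 N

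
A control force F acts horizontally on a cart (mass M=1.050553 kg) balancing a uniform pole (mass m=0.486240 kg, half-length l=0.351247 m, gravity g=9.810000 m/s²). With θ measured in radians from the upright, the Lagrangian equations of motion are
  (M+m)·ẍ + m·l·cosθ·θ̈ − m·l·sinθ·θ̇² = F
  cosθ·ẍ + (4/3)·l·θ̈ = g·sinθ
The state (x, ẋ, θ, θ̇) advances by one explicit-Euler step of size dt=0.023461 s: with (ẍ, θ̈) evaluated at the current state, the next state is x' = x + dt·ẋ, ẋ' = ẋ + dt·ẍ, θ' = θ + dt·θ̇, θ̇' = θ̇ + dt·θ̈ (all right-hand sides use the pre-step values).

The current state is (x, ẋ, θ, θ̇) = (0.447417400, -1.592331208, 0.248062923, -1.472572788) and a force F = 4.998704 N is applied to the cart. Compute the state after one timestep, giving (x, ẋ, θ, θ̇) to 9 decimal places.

sinθ=0.245526638, cosθ=0.969389844
temp = (F + m·l·θ̇²·sinθ)/(M+m) = (4.998704 + 0.090931732)/1.536793 = 3.311855099
θ̈ = (g·sinθ − cosθ·temp)/(l·(4/3 − m·cos²θ/(M+m))) = -2.203556535
ẍ = temp − m·l·θ̈·cosθ/(M+m) = 3.549249567
Euler: x'=0.447417400+0.023461·-1.592331208=0.410059718, ẋ'=-1.592331208+0.023461·3.549249567=-1.509062264
       θ'=0.248062923+0.023461·-1.472572788=0.213514893, θ̇'=-1.472572788+0.023461·-2.203556535=-1.524270428

(0.410059718, -1.509062264, 0.213514893, -1.524270428)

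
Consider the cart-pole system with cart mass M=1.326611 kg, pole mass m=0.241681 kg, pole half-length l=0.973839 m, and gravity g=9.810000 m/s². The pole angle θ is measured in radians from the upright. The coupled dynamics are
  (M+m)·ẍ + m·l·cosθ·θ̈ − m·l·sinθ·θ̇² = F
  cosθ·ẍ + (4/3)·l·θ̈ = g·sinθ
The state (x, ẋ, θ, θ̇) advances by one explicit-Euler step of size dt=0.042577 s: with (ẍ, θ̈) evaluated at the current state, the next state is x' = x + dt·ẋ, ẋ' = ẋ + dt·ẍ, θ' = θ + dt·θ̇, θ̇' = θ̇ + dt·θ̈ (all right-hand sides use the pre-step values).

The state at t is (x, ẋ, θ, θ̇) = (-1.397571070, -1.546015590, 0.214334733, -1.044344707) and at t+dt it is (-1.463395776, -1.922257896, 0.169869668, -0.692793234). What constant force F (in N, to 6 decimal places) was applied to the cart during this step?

ẍ = (ẋ'−ẋ)/dt = (-1.922257896−-1.546015590)/0.042577 = -8.836750
θ̈ = (θ̇'−θ̇)/dt = (-0.692793234−-1.044344707)/0.042577 = 8.256840
sinθ=0.212697, cosθ=0.977118
F = (M+m)·ẍ + m·l·cosθ·θ̈ − m·l·sinθ·θ̇² = -13.858604 + 1.898850 − 0.054598 = -12.014353

F = -12.014353 N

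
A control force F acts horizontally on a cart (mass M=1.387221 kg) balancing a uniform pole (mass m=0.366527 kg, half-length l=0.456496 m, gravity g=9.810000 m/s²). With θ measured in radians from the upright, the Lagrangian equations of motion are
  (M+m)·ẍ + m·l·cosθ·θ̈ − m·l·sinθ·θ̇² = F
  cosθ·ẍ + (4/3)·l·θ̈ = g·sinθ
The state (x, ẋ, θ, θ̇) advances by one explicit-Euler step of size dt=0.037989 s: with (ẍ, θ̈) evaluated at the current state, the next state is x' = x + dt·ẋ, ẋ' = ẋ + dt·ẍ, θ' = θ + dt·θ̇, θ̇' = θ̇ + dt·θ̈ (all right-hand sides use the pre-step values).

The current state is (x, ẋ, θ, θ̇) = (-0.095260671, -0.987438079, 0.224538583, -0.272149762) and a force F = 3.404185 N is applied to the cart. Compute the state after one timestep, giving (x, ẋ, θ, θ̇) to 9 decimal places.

(-0.132772456, -0.915618879, 0.214199886, -0.250854563)

sinθ=0.222656552, cosθ=0.974896948
temp = (F + m·l·θ̇²·sinθ)/(M+m) = (3.404185 + 0.002759271)/1.753748 = 1.942664665
θ̈ = (g·sinθ − cosθ·temp)/(l·(4/3 − m·cos²θ/(M+m))) = 0.560562236
ẍ = temp − m·l·θ̈·cosθ/(M+m) = 1.890526192
Euler: x'=-0.095260671+0.037989·-0.987438079=-0.132772456, ẋ'=-0.987438079+0.037989·1.890526192=-0.915618879
       θ'=0.224538583+0.037989·-0.272149762=0.214199886, θ̇'=-0.272149762+0.037989·0.560562236=-0.250854563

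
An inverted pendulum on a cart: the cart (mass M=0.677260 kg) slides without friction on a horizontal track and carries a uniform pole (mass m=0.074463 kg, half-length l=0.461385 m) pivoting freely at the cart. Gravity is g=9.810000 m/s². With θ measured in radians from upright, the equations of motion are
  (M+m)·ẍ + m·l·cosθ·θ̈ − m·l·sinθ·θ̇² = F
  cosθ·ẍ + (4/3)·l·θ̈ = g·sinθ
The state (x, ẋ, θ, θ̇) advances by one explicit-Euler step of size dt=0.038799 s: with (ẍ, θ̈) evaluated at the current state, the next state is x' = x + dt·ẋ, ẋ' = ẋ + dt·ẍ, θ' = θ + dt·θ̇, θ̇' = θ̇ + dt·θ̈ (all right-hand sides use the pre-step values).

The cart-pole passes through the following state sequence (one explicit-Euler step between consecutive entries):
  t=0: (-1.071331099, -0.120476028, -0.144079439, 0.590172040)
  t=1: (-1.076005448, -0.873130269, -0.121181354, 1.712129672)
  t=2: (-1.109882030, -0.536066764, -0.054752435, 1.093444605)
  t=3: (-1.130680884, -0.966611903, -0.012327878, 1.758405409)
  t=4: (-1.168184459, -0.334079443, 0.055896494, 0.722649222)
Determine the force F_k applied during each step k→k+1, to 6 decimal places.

step 0→1:
  ẍ = (ẋ'−ẋ)/dt = (-0.873130269−-0.120476028)/0.038799 = -19.398805
  θ̈ = (θ̇'−θ̇)/dt = (1.712129672−0.590172040)/0.038799 = 28.917179
  sinθ=-0.143581, cosθ=0.989639
  F = (M+m)·ẍ + m·l·cosθ·θ̈ − m·l·sinθ·θ̇² = -14.582528 + 0.983188 − -0.001718 = -13.597622
step 1→2:
  ẍ = (ẋ'−ẋ)/dt = (-0.536066764−-0.873130269)/0.038799 = 8.687428
  θ̈ = (θ̇'−θ̇)/dt = (1.093444605−1.712129672)/0.038799 = -15.945902
  sinθ=-0.120885, cosθ=0.992667
  F = (M+m)·ẍ + m·l·cosθ·θ̈ − m·l·sinθ·θ̇² = 6.530539 + -0.543822 − -0.012174 = 5.998892
step 2→3:
  ẍ = (ẋ'−ẋ)/dt = (-0.966611903−-0.536066764)/0.038799 = -11.096810
  θ̈ = (θ̇'−θ̇)/dt = (1.758405409−1.093444605)/0.038799 = 17.138607
  sinθ=-0.054725, cosθ=0.998501
  F = (M+m)·ẍ + m·l·cosθ·θ̈ − m·l·sinθ·θ̇² = -8.341727 + 0.587934 − -0.002248 = -7.751546
step 3→4:
  ẍ = (ẋ'−ẋ)/dt = (-0.334079443−-0.966611903)/0.038799 = 16.302803
  θ̈ = (θ̇'−θ̇)/dt = (0.722649222−1.758405409)/0.038799 = -26.695435
  sinθ=-0.012328, cosθ=0.999924
  F = (M+m)·ẍ + m·l·cosθ·θ̈ − m·l·sinθ·θ̇² = 12.255192 + -0.917082 − -0.001310 = 11.339420

F_0 = -13.597622 N
F_1 = 5.998892 N
F_2 = -7.751546 N
F_3 = 11.339420 N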